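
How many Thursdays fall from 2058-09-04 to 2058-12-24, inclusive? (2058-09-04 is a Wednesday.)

16

2058-09-04 is a Wednesday; the first Thursday on or after it is 2058-09-05 (1 day later).
From 2058-09-05 to 2058-12-24: 25 + 31 + 30 + 24 = 110 days (rest of September, October, November, December).
110 ÷ 7 = 15 full weeks with remainder 5, so 15 more Thursdays after the first → 16.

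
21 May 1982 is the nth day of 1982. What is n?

Days in months before May: 31 + 28 + 31 + 30 = 120.
Plus 21 days into May → day 141.

141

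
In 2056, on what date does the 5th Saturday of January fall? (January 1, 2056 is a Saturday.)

January 2056 begins on a Saturday, so the first Saturday is January 1.
The 5th Saturday is 4 weeks later: 1 + 28 = 29.

January 29, 2056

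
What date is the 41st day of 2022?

January has 31 days (41 − 31 = 10 remain).
10 into February → February 10.

10 February 2022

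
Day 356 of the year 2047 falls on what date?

January has 31 days (356 − 31 = 325 remain).
February has 28 days (325 − 28 = 297 remain).
March has 31 days (297 − 31 = 266 remain).
April has 30 days (266 − 30 = 236 remain).
May has 31 days (236 − 31 = 205 remain).
June has 30 days (205 − 30 = 175 remain).
July has 31 days (175 − 31 = 144 remain).
August has 31 days (144 − 31 = 113 remain).
September has 30 days (113 − 30 = 83 remain).
October has 31 days (83 − 31 = 52 remain).
November has 30 days (52 − 30 = 22 remain).
22 into December → December 22.

December 22, 2047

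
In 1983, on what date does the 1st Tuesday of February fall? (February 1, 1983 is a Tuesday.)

1 February 1983

February 1983 begins on a Tuesday, so the first Tuesday is February 1.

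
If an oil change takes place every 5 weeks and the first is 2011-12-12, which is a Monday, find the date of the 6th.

The 6th occurrence is 5 intervals after the first: 5 × 35 = 175 days after 2011-12-12.
December has 31 days — 19 days to the end of December leaves 156.
January has 31 days (125 left).
February has 29 days (96 left).
March has 31 days (65 left).
April has 30 days (35 left).
May has 31 days (4 left).
4 days into June → 2012-06-04.

2012-06-04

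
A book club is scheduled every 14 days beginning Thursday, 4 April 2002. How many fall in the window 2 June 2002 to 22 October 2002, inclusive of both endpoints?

10

Occurrences land 14·i days after 4 April 2002 for i = 0, 1, 2, …
2 June 2002 is 59 days after the start; 59 ÷ 14 = 4 remainder 3; since the remainder is 3, round up to i = 5. First occurrence in the window: #6 on 13 June 2002 (5×14 = 70 days in).
22 October 2002 is 201 days after the start; 201 ÷ 14 = 14 remainder 5. Last occurrence in the window: #15 on 17 October 2002.
Occurrences #6 through #15: 10 in total.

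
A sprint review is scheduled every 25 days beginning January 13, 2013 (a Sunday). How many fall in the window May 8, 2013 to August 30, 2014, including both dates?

Occurrences land 25·i days after January 13, 2013 for i = 0, 1, 2, …
May 8, 2013 is 115 days after the start; 115 ÷ 25 = 4 remainder 15; since the remainder is 15, round up to i = 5. First occurrence in the window: #6 on May 18, 2013 (5×25 = 125 days in).
August 30, 2014 is 594 days after the start; 594 ÷ 25 = 23 remainder 19. Last occurrence in the window: #24 on August 11, 2014.
Occurrences #6 through #24: 19 in total.

19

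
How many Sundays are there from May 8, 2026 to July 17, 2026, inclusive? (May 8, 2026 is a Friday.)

10

May 8, 2026 is a Friday; the first Sunday on or after it is May 10, 2026 (2 days later).
From May 10, 2026 to July 17, 2026: 21 + 30 + 17 = 68 days (rest of May, June, July).
68 ÷ 7 = 9 full weeks with remainder 5, so 9 more Sundays after the first → 10.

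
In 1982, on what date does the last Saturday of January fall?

January 30, 1982

January 1982 begins on a Friday, so the first Saturday is January 2 (1 day later).
January 1982 has 31 days. Adding weeks: 2, 9, 16, 23, 30 — the last one ≤ 31 is the 30th.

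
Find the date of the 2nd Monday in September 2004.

The first Monday of September 2004 is September 6.
The 2nd Monday is 1 weeks later: 6 + 7 = 13.

September 13, 2004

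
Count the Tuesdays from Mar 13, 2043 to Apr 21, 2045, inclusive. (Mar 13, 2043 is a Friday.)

Mar 13, 2043 is a Friday; the first Tuesday on or after it is Mar 17, 2043 (4 days later).
From Mar 17, 2043 to Apr 21, 2045: 289 + 366 + 111 = 766 days (rest of 2043, 2044, to Apr 21, 2045 in 2045).
766 ÷ 7 = 109 full weeks with remainder 3, so 109 more Tuesdays after the first → 110.

110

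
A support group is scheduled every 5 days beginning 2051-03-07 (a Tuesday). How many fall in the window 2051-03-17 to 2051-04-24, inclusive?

8

Occurrences land 5·i days after 2051-03-07 for i = 0, 1, 2, …
2051-03-17 is 10 days after the start; 10 ÷ 5 = 2 remainder 0. First occurrence in the window: #3 on 2051-03-17 (2×5 = 10 days in).
2051-04-24 is 48 days after the start; 48 ÷ 5 = 9 remainder 3. Last occurrence in the window: #10 on 2051-04-21.
Occurrences #3 through #10: 8 in total.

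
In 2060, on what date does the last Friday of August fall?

The first Friday of August 2060 is August 6.
August 2060 has 31 days. Adding weeks: 6, 13, 20, 27 — the last one ≤ 31 is the 27th.

27 August 2060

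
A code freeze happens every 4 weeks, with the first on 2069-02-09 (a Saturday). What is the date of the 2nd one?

The 2nd occurrence is 1 interval after the first: 1 × 28 = 28 days after 2069-02-09.
February has 28 days — 19 days to the end of February leaves 9.
9 days into March → 2069-03-09.

2069-03-09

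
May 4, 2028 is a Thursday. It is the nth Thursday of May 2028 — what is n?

Day 4 falls in week ⌈4/7⌉ of the month.
Days 1–7 hold the 1st Thursday, 8–14 the 2nd, 15–21 the 3rd, 22–28 the 4th, 29–31 the 5th.
4 is in the range for the 1st.

1st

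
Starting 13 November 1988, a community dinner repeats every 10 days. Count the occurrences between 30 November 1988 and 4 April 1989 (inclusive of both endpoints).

Occurrences land 10·i days after 13 November 1988 for i = 0, 1, 2, …
30 November 1988 is 17 days after the start; 17 ÷ 10 = 1 remainder 7; since the remainder is 7, round up to i = 2. First occurrence in the window: #3 on 3 December 1988 (2×10 = 20 days in).
4 April 1989 is 142 days after the start; 142 ÷ 10 = 14 remainder 2. Last occurrence in the window: #15 on 2 April 1989.
Occurrences #3 through #15: 13 in total.

13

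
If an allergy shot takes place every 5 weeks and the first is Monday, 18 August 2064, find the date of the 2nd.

22 September 2064

The 2nd occurrence is 1 interval after the first: 1 × 35 = 35 days after 18 August 2064.
August has 31 days — 13 days to the end of August leaves 22.
22 days into September → 22 September 2064.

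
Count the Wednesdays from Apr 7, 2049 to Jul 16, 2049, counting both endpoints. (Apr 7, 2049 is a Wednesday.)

15

Apr 7, 2049 is a Wednesday; the first Wednesday on or after it is Apr 7, 2049.
From Apr 7, 2049 to Jul 16, 2049: 23 + 31 + 30 + 16 = 100 days (rest of Apr, May, Jun, Jul).
100 ÷ 7 = 14 full weeks with remainder 2, so 14 more Wednesdays after the first → 15.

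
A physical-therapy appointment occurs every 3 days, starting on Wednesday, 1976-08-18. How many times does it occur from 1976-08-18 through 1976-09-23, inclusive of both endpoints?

Occurrences land 3·i days after 1976-08-18 for i = 0, 1, 2, …
The window opens on the start date, so the first occurrence inside is #1 on 1976-08-18.
1976-09-23 is 36 days after the start; 36 ÷ 3 = 12 remainder 0. Last occurrence in the window: #13 on 1976-09-23.
Occurrences #1 through #13: 13 in total.

13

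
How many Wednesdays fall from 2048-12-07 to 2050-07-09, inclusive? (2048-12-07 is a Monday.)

83

2048-12-07 is a Monday; the first Wednesday on or after it is 2048-12-09 (2 days later).
From 2048-12-09 to 2050-07-09: 22 + 365 + 190 = 577 days (rest of 2048, 2049, to 2050-07-09 in 2050).
577 ÷ 7 = 82 full weeks with remainder 3, so 82 more Wednesdays after the first → 83.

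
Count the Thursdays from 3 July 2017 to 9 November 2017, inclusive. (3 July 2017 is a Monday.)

3 July 2017 is a Monday; the first Thursday on or after it is 6 July 2017 (3 days later).
From 6 July 2017 to 9 November 2017: 25 + 31 + 30 + 31 + 9 = 126 days (rest of July, August, September, October, November).
126 ÷ 7 = 18 full weeks with remainder 0, so 18 more Thursdays after the first → 19.

19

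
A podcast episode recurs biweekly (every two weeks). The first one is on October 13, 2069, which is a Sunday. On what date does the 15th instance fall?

April 27, 2070

The 15th occurrence is 14 intervals after the first: 14 × 14 = 196 days after October 13, 2069.
October has 31 days — 18 days to the end of October leaves 178.
November has 30 days (148 left).
December has 31 days (117 left).
January has 31 days (86 left).
February has 28 days (58 left).
March has 31 days (27 left).
27 days into April → April 27, 2070.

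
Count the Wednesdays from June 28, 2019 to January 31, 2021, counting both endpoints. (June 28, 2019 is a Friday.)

June 28, 2019 is a Friday; the first Wednesday on or after it is July 3, 2019 (5 days later).
From July 3, 2019 to January 31, 2021: 181 + 366 + 31 = 578 days (rest of 2019, 2020, to January 31, 2021 in 2021).
578 ÷ 7 = 82 full weeks with remainder 4, so 82 more Wednesdays after the first → 83.

83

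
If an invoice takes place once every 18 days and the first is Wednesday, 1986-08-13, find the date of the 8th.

The 8th occurrence is 7 intervals after the first: 7 × 18 = 126 days after 1986-08-13.
August has 31 days — 18 days to the end of August leaves 108.
September has 30 days (78 left).
October has 31 days (47 left).
November has 30 days (17 left).
17 days into December → 1986-12-17.

1986-12-17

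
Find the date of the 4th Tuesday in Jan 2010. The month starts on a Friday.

Jan 26, 2010

Jan 2010 begins on a Friday, so the first Tuesday is Jan 5 (4 days later).
The 4th Tuesday is 3 weeks later: 5 + 21 = 26.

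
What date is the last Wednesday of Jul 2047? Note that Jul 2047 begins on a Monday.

Jul 31, 2047

Jul 2047 begins on a Monday, so the first Wednesday is Jul 3 (2 days later).
Jul 2047 has 31 days. Adding weeks: 3, 10, 17, 24, 31 — the last one ≤ 31 is the 31st.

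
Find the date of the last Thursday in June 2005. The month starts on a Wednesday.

June 2005 begins on a Wednesday, so the first Thursday is June 2 (1 day later).
June 2005 has 30 days. Adding weeks: 2, 9, 16, 23, 30 — the last one ≤ 30 is the 30th.

June 30, 2005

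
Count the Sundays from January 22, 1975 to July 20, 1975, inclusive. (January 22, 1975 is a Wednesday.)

26

January 22, 1975 is a Wednesday; the first Sunday on or after it is January 26, 1975 (4 days later).
From January 26, 1975 to July 20, 1975: 5 + 28 + 31 + 30 + 31 + 30 + 20 = 175 days (rest of January, February, March, April, May, June, July).
175 ÷ 7 = 25 full weeks with remainder 0, so 25 more Sundays after the first → 26.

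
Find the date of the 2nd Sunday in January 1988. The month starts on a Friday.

January 1988 begins on a Friday, so the first Sunday is January 3 (2 days later).
The 2nd Sunday is 1 weeks later: 3 + 7 = 10.

10 January 1988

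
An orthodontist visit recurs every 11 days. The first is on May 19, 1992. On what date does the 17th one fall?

November 11, 1992

The 17th occurrence is 16 intervals after the first: 16 × 11 = 176 days after May 19, 1992.
May has 31 days — 12 days to the end of May leaves 164.
June has 30 days (134 left).
July has 31 days (103 left).
August has 31 days (72 left).
September has 30 days (42 left).
October has 31 days (11 left).
11 days into November → November 11, 1992.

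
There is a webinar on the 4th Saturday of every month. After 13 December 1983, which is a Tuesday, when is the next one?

December 1983 starts on a Thursday; its first Saturday is the 3rd, so the 4th Saturday is the 24th — 24 December 1983.
24 December 1983 is after 13 December 1983, so that is the next one.

24 December 1983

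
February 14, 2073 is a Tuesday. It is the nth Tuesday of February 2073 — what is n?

Day 14 falls in week ⌈14/7⌉ of the month.
Days 1–7 hold the 1st Tuesday, 8–14 the 2nd, 15–21 the 3rd, 22–28 the 4th, 29–31 the 5th.
14 is in the range for the 2nd.

2nd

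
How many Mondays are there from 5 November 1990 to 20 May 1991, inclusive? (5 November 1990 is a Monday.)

5 November 1990 is a Monday; the first Monday on or after it is 5 November 1990.
From 5 November 1990 to 20 May 1991: 25 + 31 + 31 + 28 + 31 + 30 + 20 = 196 days (rest of November, December, January, February, March, April, May).
196 ÷ 7 = 28 full weeks with remainder 0, so 28 more Mondays after the first → 29.

29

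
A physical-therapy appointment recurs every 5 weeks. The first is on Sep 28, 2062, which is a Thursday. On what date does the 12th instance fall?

The 12th occurrence is 11 intervals after the first: 11 × 35 = 385 days after Sep 28, 2062.
Sep has 30 days — 2 days to the end of Sep leaves 383.
Oct has 31 days (352 left).
Nov has 30 days (322 left).
Dec has 31 days (291 left).
Jan has 31 days (260 left).
Feb has 28 days (232 left).
Mar has 31 days (201 left).
Apr has 30 days (171 left).
May has 31 days (140 left).
Jun has 30 days (110 left).
Jul has 31 days (79 left).
Aug has 31 days (48 left).
Sep has 30 days (18 left).
18 days into Oct → Oct 18, 2063.

Oct 18, 2063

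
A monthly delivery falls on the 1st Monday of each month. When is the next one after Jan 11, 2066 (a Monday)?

Feb 1, 2066

Jan 2066 starts on a Friday, so its 1st Monday is Jan 4, 2066 (3 days in).
That is not after Jan 11, 2066, so look at Feb 2066.
Feb 2066 starts on a Monday, so its 1st Monday is Feb 1, 2066.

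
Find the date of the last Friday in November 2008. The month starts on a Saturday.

November 2008 begins on a Saturday, so the first Friday is November 7 (6 days later).
November 2008 has 30 days. Adding weeks: 7, 14, 21, 28 — the last one ≤ 30 is the 28th.

2008-11-28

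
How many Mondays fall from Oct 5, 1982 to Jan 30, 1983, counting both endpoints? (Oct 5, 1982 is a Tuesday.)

16

Oct 5, 1982 is a Tuesday; the first Monday on or after it is Oct 11, 1982 (6 days later).
From Oct 11, 1982 to Jan 30, 1983: 20 + 30 + 31 + 30 = 111 days (rest of Oct, Nov, Dec, Jan).
111 ÷ 7 = 15 full weeks with remainder 6, so 15 more Mondays after the first → 16.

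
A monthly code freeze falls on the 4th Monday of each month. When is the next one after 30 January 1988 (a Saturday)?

22 February 1988

January 1988 starts on a Friday; its first Monday is the 4th, so the 4th Monday is the 25th — 25 January 1988.
That is not after 30 January 1988, so look at February 1988.
February 1988 starts on a Monday; its first Monday is the 1st, so the 4th Monday is the 22nd — 22 February 1988.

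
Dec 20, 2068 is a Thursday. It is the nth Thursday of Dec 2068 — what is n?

Day 20 falls in week ⌈20/7⌉ of the month.
Days 1–7 hold the 1st Thursday, 8–14 the 2nd, 15–21 the 3rd, 22–28 the 4th, 29–31 the 5th.
20 is in the range for the 3rd.

3rd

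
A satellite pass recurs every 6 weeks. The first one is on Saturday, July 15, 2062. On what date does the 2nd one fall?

The 2nd occurrence is 1 interval after the first: 1 × 42 = 42 days after July 15, 2062.
July has 31 days — 16 days to the end of July leaves 26.
26 days into August → August 26, 2062.

August 26, 2062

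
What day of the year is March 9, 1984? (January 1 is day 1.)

Days in months before March: 31 + 29 = 60.
Plus 9 days into March → day 69.

69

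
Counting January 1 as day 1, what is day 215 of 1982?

August 3, 1982

January has 31 days (215 − 31 = 184 remain).
February has 28 days (184 − 28 = 156 remain).
March has 31 days (156 − 31 = 125 remain).
April has 30 days (125 − 30 = 95 remain).
May has 31 days (95 − 31 = 64 remain).
June has 30 days (64 − 30 = 34 remain).
July has 31 days (34 − 31 = 3 remain).
3 into August → August 3.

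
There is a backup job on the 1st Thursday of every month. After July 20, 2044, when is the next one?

August 4, 2044

July 2044 starts on a Friday, so its 1st Thursday is July 7, 2044 (6 days in).
That is not after July 20, 2044, so look at August 2044.
August 2044 starts on a Monday, so its 1st Thursday is August 4, 2044 (3 days in).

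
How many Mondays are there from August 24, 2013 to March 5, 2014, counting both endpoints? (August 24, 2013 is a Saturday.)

August 24, 2013 is a Saturday; the first Monday on or after it is August 26, 2013 (2 days later).
From August 26, 2013 to March 5, 2014: 5 + 30 + 31 + 30 + 31 + 31 + 28 + 5 = 191 days (rest of August, September, October, November, December, January, February, March).
191 ÷ 7 = 27 full weeks with remainder 2, so 27 more Mondays after the first → 28.

28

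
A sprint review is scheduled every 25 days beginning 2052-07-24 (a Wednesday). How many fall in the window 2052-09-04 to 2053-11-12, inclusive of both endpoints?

Occurrences land 25·i days after 2052-07-24 for i = 0, 1, 2, …
2052-09-04 is 42 days after the start; 42 ÷ 25 = 1 remainder 17; since the remainder is 17, round up to i = 2. First occurrence in the window: #3 on 2052-09-12 (2×25 = 50 days in).
2053-11-12 is 476 days after the start; 476 ÷ 25 = 19 remainder 1. Last occurrence in the window: #20 on 2053-11-11.
Occurrences #3 through #20: 18 in total.

18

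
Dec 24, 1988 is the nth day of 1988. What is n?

359

Days in months before Dec: 31 + 29 + 31 + 30 + 31 + 30 + 31 + 31 + 30 + 31 + 30 = 335.
Plus 24 days into Dec → day 359.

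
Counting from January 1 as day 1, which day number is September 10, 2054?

253

Days in months before September: 31 + 28 + 31 + 30 + 31 + 30 + 31 + 31 = 243.
Plus 10 days into September → day 253.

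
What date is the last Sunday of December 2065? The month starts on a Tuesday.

2065-12-27

December 2065 begins on a Tuesday, so the first Sunday is December 6 (5 days later).
December 2065 has 31 days. Adding weeks: 6, 13, 20, 27 — the last one ≤ 31 is the 27th.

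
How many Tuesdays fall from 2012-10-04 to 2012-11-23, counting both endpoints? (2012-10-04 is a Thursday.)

2012-10-04 is a Thursday; the first Tuesday on or after it is 2012-10-09 (5 days later).
From 2012-10-09 to 2012-11-23: 22 + 23 = 45 days (rest of October, November).
45 ÷ 7 = 6 full weeks with remainder 3, so 6 more Tuesdays after the first → 7.

7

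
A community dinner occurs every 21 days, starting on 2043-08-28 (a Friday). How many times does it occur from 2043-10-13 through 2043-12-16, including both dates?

Occurrences land 21·i days after 2043-08-28 for i = 0, 1, 2, …
2043-10-13 is 46 days after the start; 46 ÷ 21 = 2 remainder 4; since the remainder is 4, round up to i = 3. First occurrence in the window: #4 on 2043-10-30 (3×21 = 63 days in).
2043-12-16 is 110 days after the start; 110 ÷ 21 = 5 remainder 5. Last occurrence in the window: #6 on 2043-12-11.
Occurrences #4 through #6: 3 in total.

3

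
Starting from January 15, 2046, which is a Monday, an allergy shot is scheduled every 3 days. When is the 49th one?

The 49th occurrence is 48 intervals after the first: 48 × 3 = 144 days after January 15, 2046.
January has 31 days — 16 days to the end of January leaves 128.
February has 28 days (100 left).
March has 31 days (69 left).
April has 30 days (39 left).
May has 31 days (8 left).
8 days into June → June 8, 2046.

June 8, 2046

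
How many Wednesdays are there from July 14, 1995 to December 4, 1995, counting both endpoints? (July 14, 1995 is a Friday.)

20

July 14, 1995 is a Friday; the first Wednesday on or after it is July 19, 1995 (5 days later).
From July 19, 1995 to December 4, 1995: 12 + 31 + 30 + 31 + 30 + 4 = 138 days (rest of July, August, September, October, November, December).
138 ÷ 7 = 19 full weeks with remainder 5, so 19 more Wednesdays after the first → 20.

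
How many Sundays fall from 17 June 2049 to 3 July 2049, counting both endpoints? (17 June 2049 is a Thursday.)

2

17 June 2049 is a Thursday; the first Sunday on or after it is 20 June 2049 (3 days later).
From 20 June 2049 to 3 July 2049: 10 + 3 = 13 days (rest of June, July).
13 ÷ 7 = 1 full weeks with remainder 6, so 1 more Sundays after the first → 2.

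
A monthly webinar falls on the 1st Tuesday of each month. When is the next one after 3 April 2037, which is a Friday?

April 2037 starts on a Wednesday, so its 1st Tuesday is 7 April 2037 (6 days in).
7 April 2037 is after 3 April 2037, so that is the next one.

7 April 2037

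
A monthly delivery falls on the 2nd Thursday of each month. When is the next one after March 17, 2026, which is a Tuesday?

March 2026 starts on a Sunday; its first Thursday is the 5th, so the 2nd Thursday is the 12th — March 12, 2026.
That is not after March 17, 2026, so look at April 2026.
April 2026 starts on a Wednesday; its first Thursday is the 2nd, so the 2nd Thursday is the 9th — April 9, 2026.

April 9, 2026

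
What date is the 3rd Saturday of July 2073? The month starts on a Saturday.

2073-07-15

July 2073 begins on a Saturday, so the first Saturday is July 1.
The 3rd Saturday is 2 weeks later: 1 + 14 = 15.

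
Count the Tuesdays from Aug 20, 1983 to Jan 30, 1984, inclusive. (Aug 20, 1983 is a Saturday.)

Aug 20, 1983 is a Saturday; the first Tuesday on or after it is Aug 23, 1983 (3 days later).
From Aug 23, 1983 to Jan 30, 1984: 8 + 30 + 31 + 30 + 31 + 30 = 160 days (rest of Aug, Sep, Oct, Nov, Dec, Jan).
160 ÷ 7 = 22 full weeks with remainder 6, so 22 more Tuesdays after the first → 23.

23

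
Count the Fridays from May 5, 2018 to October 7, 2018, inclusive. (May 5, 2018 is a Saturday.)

22

May 5, 2018 is a Saturday; the first Friday on or after it is May 11, 2018 (6 days later).
From May 11, 2018 to October 7, 2018: 20 + 30 + 31 + 31 + 30 + 7 = 149 days (rest of May, June, July, August, September, October).
149 ÷ 7 = 21 full weeks with remainder 2, so 21 more Fridays after the first → 22.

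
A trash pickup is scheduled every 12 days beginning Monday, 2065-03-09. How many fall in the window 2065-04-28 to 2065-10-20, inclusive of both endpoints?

14

Occurrences land 12·i days after 2065-03-09 for i = 0, 1, 2, …
2065-04-28 is 50 days after the start; 50 ÷ 12 = 4 remainder 2; since the remainder is 2, round up to i = 5. First occurrence in the window: #6 on 2065-05-08 (5×12 = 60 days in).
2065-10-20 is 225 days after the start; 225 ÷ 12 = 18 remainder 9. Last occurrence in the window: #19 on 2065-10-11.
Occurrences #6 through #19: 14 in total.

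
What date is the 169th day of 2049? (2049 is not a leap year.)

Jan has 31 days (169 − 31 = 138 remain).
Feb has 28 days (138 − 28 = 110 remain).
Mar has 31 days (110 − 31 = 79 remain).
Apr has 30 days (79 − 30 = 49 remain).
May has 31 days (49 − 31 = 18 remain).
18 into Jun → Jun 18.

Jun 18, 2049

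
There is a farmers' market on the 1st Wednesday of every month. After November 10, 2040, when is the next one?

November 2040 starts on a Thursday, so its 1st Wednesday is November 7, 2040 (6 days in).
That is not after November 10, 2040, so look at December 2040.
December 2040 starts on a Saturday, so its 1st Wednesday is December 5, 2040 (4 days in).

December 5, 2040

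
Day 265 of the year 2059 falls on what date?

22 September 2059

January has 31 days (265 − 31 = 234 remain).
February has 28 days (234 − 28 = 206 remain).
March has 31 days (206 − 31 = 175 remain).
April has 30 days (175 − 30 = 145 remain).
May has 31 days (145 − 31 = 114 remain).
June has 30 days (114 − 30 = 84 remain).
July has 31 days (84 − 31 = 53 remain).
August has 31 days (53 − 31 = 22 remain).
22 into September → September 22.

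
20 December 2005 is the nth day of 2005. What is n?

354

Days in months before December: 31 + 28 + 31 + 30 + 31 + 30 + 31 + 31 + 30 + 31 + 30 = 334.
Plus 20 days into December → day 354.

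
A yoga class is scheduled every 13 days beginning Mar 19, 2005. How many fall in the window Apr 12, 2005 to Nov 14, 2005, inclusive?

17

Occurrences land 13·i days after Mar 19, 2005 for i = 0, 1, 2, …
Apr 12, 2005 is 24 days after the start; 24 ÷ 13 = 1 remainder 11; since the remainder is 11, round up to i = 2. First occurrence in the window: #3 on Apr 14, 2005 (2×13 = 26 days in).
Nov 14, 2005 is 240 days after the start; 240 ÷ 13 = 18 remainder 6. Last occurrence in the window: #19 on Nov 8, 2005.
Occurrences #3 through #19: 17 in total.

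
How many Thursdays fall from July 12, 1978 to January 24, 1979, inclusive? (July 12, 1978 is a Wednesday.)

July 12, 1978 is a Wednesday; the first Thursday on or after it is July 13, 1978 (1 day later).
From July 13, 1978 to January 24, 1979: 18 + 31 + 30 + 31 + 30 + 31 + 24 = 195 days (rest of July, August, September, October, November, December, January).
195 ÷ 7 = 27 full weeks with remainder 6, so 27 more Thursdays after the first → 28.

28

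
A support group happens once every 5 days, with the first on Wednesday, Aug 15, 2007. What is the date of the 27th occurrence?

Dec 23, 2007

The 27th occurrence is 26 intervals after the first: 26 × 5 = 130 days after Aug 15, 2007.
Aug has 31 days — 16 days to the end of Aug leaves 114.
Sep has 30 days (84 left).
Oct has 31 days (53 left).
Nov has 30 days (23 left).
23 days into Dec → Dec 23, 2007.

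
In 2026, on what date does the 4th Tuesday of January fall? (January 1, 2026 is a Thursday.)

January 2026 begins on a Thursday, so the first Tuesday is January 6 (5 days later).
The 4th Tuesday is 3 weeks later: 6 + 21 = 27.

2026-01-27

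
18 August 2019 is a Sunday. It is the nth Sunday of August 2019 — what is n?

Day 18 falls in week ⌈18/7⌉ of the month.
Days 1–7 hold the 1st Sunday, 8–14 the 2nd, 15–21 the 3rd, 22–28 the 4th, 29–31 the 5th.
18 is in the range for the 3rd.

3rd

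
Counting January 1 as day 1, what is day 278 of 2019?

October 5, 2019

January has 31 days (278 − 31 = 247 remain).
February has 28 days (247 − 28 = 219 remain).
March has 31 days (219 − 31 = 188 remain).
April has 30 days (188 − 30 = 158 remain).
May has 31 days (158 − 31 = 127 remain).
June has 30 days (127 − 30 = 97 remain).
July has 31 days (97 − 31 = 66 remain).
August has 31 days (66 − 31 = 35 remain).
September has 30 days (35 − 30 = 5 remain).
5 into October → October 5.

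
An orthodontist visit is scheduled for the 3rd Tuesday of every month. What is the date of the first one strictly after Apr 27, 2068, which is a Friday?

May 15, 2068

Apr 2068 starts on a Sunday; its first Tuesday is the 3rd, so the 3rd Tuesday is the 17th — Apr 17, 2068.
That is not after Apr 27, 2068, so look at May 2068.
May 2068 starts on a Tuesday; its first Tuesday is the 1st, so the 3rd Tuesday is the 15th — May 15, 2068.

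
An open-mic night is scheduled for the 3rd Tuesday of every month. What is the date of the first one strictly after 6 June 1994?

June 1994 starts on a Wednesday; its first Tuesday is the 7th, so the 3rd Tuesday is the 21st — 21 June 1994.
21 June 1994 is after 6 June 1994, so that is the next one.

21 June 1994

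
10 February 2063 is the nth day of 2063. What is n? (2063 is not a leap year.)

Days in months before February: 31 = 31.
Plus 10 days into February → day 41.

41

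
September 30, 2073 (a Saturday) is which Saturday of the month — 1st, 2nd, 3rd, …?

5th

Day 30 falls in week ⌈30/7⌉ of the month.
Days 1–7 hold the 1st Saturday, 8–14 the 2nd, 15–21 the 3rd, 22–28 the 4th, 29–31 the 5th.
30 is in the range for the 5th.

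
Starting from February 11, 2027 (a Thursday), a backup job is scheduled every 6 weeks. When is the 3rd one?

The 3rd occurrence is 2 intervals after the first: 2 × 42 = 84 days after February 11, 2027.
February has 28 days — 17 days to the end of February leaves 67.
March has 31 days (36 left).
April has 30 days (6 left).
6 days into May → May 6, 2027.

May 6, 2027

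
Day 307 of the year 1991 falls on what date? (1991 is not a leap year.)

January has 31 days (307 − 31 = 276 remain).
February has 28 days (276 − 28 = 248 remain).
March has 31 days (248 − 31 = 217 remain).
April has 30 days (217 − 30 = 187 remain).
May has 31 days (187 − 31 = 156 remain).
June has 30 days (156 − 30 = 126 remain).
July has 31 days (126 − 31 = 95 remain).
August has 31 days (95 − 31 = 64 remain).
September has 30 days (64 − 30 = 34 remain).
October has 31 days (34 − 31 = 3 remain).
3 into November → November 3.

3 November 1991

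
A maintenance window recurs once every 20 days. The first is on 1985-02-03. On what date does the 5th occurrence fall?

The 5th occurrence is 4 intervals after the first: 4 × 20 = 80 days after 1985-02-03.
February has 28 days — 25 days to the end of February leaves 55.
March has 31 days (24 left).
24 days into April → 1985-04-24.

1985-04-24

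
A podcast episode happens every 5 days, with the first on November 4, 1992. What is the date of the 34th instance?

The 34th occurrence is 33 intervals after the first: 33 × 5 = 165 days after November 4, 1992.
November has 30 days — 26 days to the end of November leaves 139.
December has 31 days (108 left).
January has 31 days (77 left).
February has 28 days (49 left).
March has 31 days (18 left).
18 days into April → April 18, 1993.

April 18, 1993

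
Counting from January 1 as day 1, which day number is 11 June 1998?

Days in months before June: 31 + 28 + 31 + 30 + 31 = 151.
Plus 11 days into June → day 162.

162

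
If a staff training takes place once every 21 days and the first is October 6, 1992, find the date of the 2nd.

October 27, 1992

The 2nd occurrence is 1 interval after the first: 1 × 21 = 21 days after October 6, 1992.
21 days later is October 27, 1992.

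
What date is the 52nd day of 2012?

21 February 2012

January has 31 days (52 − 31 = 21 remain).
21 into February → February 21.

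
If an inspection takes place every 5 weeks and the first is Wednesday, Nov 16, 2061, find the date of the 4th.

Mar 1, 2062

The 4th occurrence is 3 intervals after the first: 3 × 35 = 105 days after Nov 16, 2061.
Nov has 30 days — 14 days to the end of Nov leaves 91.
Dec has 31 days (60 left).
Jan has 31 days (29 left).
Feb has 28 days (1 left).
1 day into Mar → Mar 1, 2062.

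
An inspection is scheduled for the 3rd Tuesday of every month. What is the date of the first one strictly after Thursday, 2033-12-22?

December 2033 starts on a Thursday; its first Tuesday is the 6th, so the 3rd Tuesday is the 20th — 2033-12-20.
That is not after 2033-12-22, so look at January 2034.
January 2034 starts on a Sunday; its first Tuesday is the 3rd, so the 3rd Tuesday is the 17th — 2034-01-17.

2034-01-17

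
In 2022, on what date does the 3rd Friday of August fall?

2022-08-19

August 2022 begins on a Monday, so the first Friday is August 5 (4 days later).
The 3rd Friday is 2 weeks later: 5 + 14 = 19.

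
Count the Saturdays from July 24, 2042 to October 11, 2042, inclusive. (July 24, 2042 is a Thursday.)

12

July 24, 2042 is a Thursday; the first Saturday on or after it is July 26, 2042 (2 days later).
From July 26, 2042 to October 11, 2042: 5 + 31 + 30 + 11 = 77 days (rest of July, August, September, October).
77 ÷ 7 = 11 full weeks with remainder 0, so 11 more Saturdays after the first → 12.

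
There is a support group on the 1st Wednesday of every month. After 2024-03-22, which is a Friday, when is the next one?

March 2024 starts on a Friday, so its 1st Wednesday is 2024-03-06 (5 days in).
That is not after 2024-03-22, so look at April 2024.
April 2024 starts on a Monday, so its 1st Wednesday is 2024-04-03 (2 days in).

2024-04-03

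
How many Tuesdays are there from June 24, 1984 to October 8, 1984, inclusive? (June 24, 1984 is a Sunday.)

15

June 24, 1984 is a Sunday; the first Tuesday on or after it is June 26, 1984 (2 days later).
From June 26, 1984 to October 8, 1984: 4 + 31 + 31 + 30 + 8 = 104 days (rest of June, July, August, September, October).
104 ÷ 7 = 14 full weeks with remainder 6, so 14 more Tuesdays after the first → 15.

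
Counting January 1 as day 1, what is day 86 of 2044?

January has 31 days (86 − 31 = 55 remain).
February has 29 days (55 − 29 = 26 remain).
26 into March → March 26.

2044-03-26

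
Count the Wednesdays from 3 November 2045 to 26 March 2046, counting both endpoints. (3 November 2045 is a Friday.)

3 November 2045 is a Friday; the first Wednesday on or after it is 8 November 2045 (5 days later).
From 8 November 2045 to 26 March 2046: 22 + 31 + 31 + 28 + 26 = 138 days (rest of November, December, January, February, March).
138 ÷ 7 = 19 full weeks with remainder 5, so 19 more Wednesdays after the first → 20.

20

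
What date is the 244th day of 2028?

Jan has 31 days (244 − 31 = 213 remain).
Feb has 29 days (213 − 29 = 184 remain).
Mar has 31 days (184 − 31 = 153 remain).
Apr has 30 days (153 − 30 = 123 remain).
May has 31 days (123 − 31 = 92 remain).
Jun has 30 days (92 − 30 = 62 remain).
Jul has 31 days (62 − 31 = 31 remain).
31 into Aug → Aug 31.

Aug 31, 2028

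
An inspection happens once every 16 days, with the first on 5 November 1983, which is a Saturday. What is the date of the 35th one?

The 35th occurrence is 34 intervals after the first: 34 × 16 = 544 days after 5 November 1983.
November has 30 days — 25 days to the end of November leaves 519.
From end of November to end of 1983 is 31 days (488 left).
1984 has 366 days (122 left).
January has 31 days (91 left).
February has 28 days (63 left).
March has 31 days (32 left).
April has 30 days (2 left).
2 days into May → 2 May 1985.

2 May 1985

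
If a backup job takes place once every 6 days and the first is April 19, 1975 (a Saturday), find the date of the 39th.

December 3, 1975

The 39th occurrence is 38 intervals after the first: 38 × 6 = 228 days after April 19, 1975.
April has 30 days — 11 days to the end of April leaves 217.
May has 31 days (186 left).
June has 30 days (156 left).
July has 31 days (125 left).
August has 31 days (94 left).
September has 30 days (64 left).
October has 31 days (33 left).
November has 30 days (3 left).
3 days into December → December 3, 1975.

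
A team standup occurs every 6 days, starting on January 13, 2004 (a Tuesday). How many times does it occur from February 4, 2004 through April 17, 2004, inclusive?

Occurrences land 6·i days after January 13, 2004 for i = 0, 1, 2, …
February 4, 2004 is 22 days after the start; 22 ÷ 6 = 3 remainder 4; since the remainder is 4, round up to i = 4. First occurrence in the window: #5 on February 6, 2004 (4×6 = 24 days in).
April 17, 2004 is 95 days after the start; 95 ÷ 6 = 15 remainder 5. Last occurrence in the window: #16 on April 12, 2004.
Occurrences #5 through #16: 12 in total.

12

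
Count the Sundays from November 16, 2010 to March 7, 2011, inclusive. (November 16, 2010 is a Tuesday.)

November 16, 2010 is a Tuesday; the first Sunday on or after it is November 21, 2010 (5 days later).
From November 21, 2010 to March 7, 2011: 9 + 31 + 31 + 28 + 7 = 106 days (rest of November, December, January, February, March).
106 ÷ 7 = 15 full weeks with remainder 1, so 15 more Sundays after the first → 16.

16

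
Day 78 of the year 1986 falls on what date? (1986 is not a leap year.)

19 March 1986

January has 31 days (78 − 31 = 47 remain).
February has 28 days (47 − 28 = 19 remain).
19 into March → March 19.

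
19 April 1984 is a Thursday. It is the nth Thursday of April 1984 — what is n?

3rd

Day 19 falls in week ⌈19/7⌉ of the month.
Days 1–7 hold the 1st Thursday, 8–14 the 2nd, 15–21 the 3rd, 22–28 the 4th, 29–31 the 5th.
19 is in the range for the 3rd.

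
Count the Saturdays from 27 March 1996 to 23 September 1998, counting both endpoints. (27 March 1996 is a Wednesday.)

130

27 March 1996 is a Wednesday; the first Saturday on or after it is 30 March 1996 (3 days later).
From 30 March 1996 to 23 September 1998: 276 + 365 + 266 = 907 days (rest of 1996, 1997, to 23 September 1998 in 1998).
907 ÷ 7 = 129 full weeks with remainder 4, so 129 more Saturdays after the first → 130.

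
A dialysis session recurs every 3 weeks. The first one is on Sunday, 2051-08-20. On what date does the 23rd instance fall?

2052-11-24

The 23rd occurrence is 22 intervals after the first: 22 × 21 = 462 days after 2051-08-20.
August has 31 days — 11 days to the end of August leaves 451.
From end of August to end of 2051 is 122 days (329 left).
January has 31 days (298 left).
February has 29 days (269 left).
March has 31 days (238 left).
April has 30 days (208 left).
May has 31 days (177 left).
June has 30 days (147 left).
July has 31 days (116 left).
August has 31 days (85 left).
September has 30 days (55 left).
October has 31 days (24 left).
24 days into November → 2052-11-24.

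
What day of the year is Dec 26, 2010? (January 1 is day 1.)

Days in months before Dec: 31 + 28 + 31 + 30 + 31 + 30 + 31 + 31 + 30 + 31 + 30 = 334.
Plus 26 days into Dec → day 360.

360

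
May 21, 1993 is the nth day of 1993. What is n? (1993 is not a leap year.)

141

Days in months before May: 31 + 28 + 31 + 30 = 120.
Plus 21 days into May → day 141.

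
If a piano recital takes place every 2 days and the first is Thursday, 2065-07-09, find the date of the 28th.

2065-09-01

The 28th occurrence is 27 intervals after the first: 27 × 2 = 54 days after 2065-07-09.
July has 31 days — 22 days to the end of July leaves 32.
August has 31 days (1 left).
1 day into September → 2065-09-01.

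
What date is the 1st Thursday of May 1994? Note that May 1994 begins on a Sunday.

1994-05-05

May 1994 begins on a Sunday, so the first Thursday is May 5 (4 days later).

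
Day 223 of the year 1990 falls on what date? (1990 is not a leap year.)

August 11, 1990

January has 31 days (223 − 31 = 192 remain).
February has 28 days (192 − 28 = 164 remain).
March has 31 days (164 − 31 = 133 remain).
April has 30 days (133 − 30 = 103 remain).
May has 31 days (103 − 31 = 72 remain).
June has 30 days (72 − 30 = 42 remain).
July has 31 days (42 − 31 = 11 remain).
11 into August → August 11.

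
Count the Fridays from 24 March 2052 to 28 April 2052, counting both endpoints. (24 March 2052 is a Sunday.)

24 March 2052 is a Sunday; the first Friday on or after it is 29 March 2052 (5 days later).
From 29 March 2052 to 28 April 2052: 2 + 28 = 30 days (rest of March, April).
30 ÷ 7 = 4 full weeks with remainder 2, so 4 more Fridays after the first → 5.

5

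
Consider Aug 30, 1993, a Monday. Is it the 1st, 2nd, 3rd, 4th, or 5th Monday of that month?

Day 30 falls in week ⌈30/7⌉ of the month.
Days 1–7 hold the 1st Monday, 8–14 the 2nd, 15–21 the 3rd, 22–28 the 4th, 29–31 the 5th.
30 is in the range for the 5th.

5th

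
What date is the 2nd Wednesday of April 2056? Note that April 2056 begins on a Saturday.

April 2056 begins on a Saturday, so the first Wednesday is April 5 (4 days later).
The 2nd Wednesday is 1 weeks later: 5 + 7 = 12.

April 12, 2056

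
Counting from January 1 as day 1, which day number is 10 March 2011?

Days in months before March: 31 + 28 = 59.
Plus 10 days into March → day 69.

69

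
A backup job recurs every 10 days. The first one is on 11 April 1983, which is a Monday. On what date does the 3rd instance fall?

The 3rd occurrence is 2 intervals after the first: 2 × 10 = 20 days after 11 April 1983.
April has 30 days — 19 days to the end of April leaves 1.
1 day into May → 1 May 1983.

1 May 1983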